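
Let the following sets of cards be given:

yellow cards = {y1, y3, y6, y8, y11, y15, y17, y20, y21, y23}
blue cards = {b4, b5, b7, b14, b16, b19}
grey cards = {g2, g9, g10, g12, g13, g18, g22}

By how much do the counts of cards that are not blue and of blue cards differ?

11

cards that are not blue: 17. blue cards: 6.
|17 − 6| = 17 − 6 = 11.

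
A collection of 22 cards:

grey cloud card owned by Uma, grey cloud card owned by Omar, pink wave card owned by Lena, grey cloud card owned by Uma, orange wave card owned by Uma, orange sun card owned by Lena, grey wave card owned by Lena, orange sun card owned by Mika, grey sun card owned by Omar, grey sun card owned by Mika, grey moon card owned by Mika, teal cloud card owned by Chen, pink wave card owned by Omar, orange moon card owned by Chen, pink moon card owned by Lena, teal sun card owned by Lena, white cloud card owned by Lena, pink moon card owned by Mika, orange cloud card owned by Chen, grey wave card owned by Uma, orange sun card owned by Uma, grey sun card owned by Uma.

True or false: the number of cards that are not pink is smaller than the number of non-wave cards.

False

There are 18 cards that are not pink.
There are 17 non-wave cards.
The claim requires 18 < 17, which does not hold.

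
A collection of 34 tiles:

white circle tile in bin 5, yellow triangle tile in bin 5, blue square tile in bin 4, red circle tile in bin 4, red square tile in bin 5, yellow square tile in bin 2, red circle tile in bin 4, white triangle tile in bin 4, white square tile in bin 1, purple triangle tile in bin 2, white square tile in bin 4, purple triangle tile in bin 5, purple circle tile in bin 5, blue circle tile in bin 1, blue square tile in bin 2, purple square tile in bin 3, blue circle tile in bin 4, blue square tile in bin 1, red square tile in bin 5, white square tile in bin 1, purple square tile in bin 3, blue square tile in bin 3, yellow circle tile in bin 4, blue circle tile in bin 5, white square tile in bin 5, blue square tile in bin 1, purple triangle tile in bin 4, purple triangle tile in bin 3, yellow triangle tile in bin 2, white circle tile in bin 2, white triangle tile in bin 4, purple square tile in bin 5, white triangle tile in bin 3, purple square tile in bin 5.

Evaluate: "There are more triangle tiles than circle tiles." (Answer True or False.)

False

triangle tiles: 9.
circle tiles: 9.
The claim requires 9 > 9, which does not hold.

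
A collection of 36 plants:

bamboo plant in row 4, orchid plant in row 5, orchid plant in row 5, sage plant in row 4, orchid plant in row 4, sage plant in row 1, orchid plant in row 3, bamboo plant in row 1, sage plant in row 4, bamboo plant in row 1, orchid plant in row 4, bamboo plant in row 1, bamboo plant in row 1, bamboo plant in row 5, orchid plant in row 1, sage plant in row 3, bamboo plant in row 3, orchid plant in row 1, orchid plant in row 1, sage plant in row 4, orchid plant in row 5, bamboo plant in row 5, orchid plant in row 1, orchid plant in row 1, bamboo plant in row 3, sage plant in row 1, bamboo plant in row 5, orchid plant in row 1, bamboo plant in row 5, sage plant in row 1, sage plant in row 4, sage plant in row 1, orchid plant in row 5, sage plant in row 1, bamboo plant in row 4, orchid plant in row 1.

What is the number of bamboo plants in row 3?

2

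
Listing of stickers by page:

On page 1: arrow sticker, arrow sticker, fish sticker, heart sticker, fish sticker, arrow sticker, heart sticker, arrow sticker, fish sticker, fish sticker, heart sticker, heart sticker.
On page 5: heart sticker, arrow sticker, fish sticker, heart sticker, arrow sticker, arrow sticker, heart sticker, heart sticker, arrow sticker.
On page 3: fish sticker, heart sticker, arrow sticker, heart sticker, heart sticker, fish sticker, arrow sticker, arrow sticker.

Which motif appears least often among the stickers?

Counts by motif: arrow 11, heart 11, fish 7.
The minimum is 7, held uniquely by fish.

fish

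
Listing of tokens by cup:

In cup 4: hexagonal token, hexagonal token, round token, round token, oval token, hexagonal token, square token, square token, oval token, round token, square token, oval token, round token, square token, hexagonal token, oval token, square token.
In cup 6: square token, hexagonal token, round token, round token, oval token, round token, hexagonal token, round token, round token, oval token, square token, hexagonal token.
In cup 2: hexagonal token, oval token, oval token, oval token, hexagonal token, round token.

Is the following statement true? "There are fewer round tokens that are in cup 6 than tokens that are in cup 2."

There are 5 round tokens in cup 6.
There are 6 tokens in cup 2.
The claim requires 5 < 6, which holds.

True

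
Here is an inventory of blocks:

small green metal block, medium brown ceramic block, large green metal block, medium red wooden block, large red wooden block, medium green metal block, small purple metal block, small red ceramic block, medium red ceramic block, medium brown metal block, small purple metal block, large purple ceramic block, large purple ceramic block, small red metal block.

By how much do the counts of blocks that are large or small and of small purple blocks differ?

7

blocks that are large or small: 9. small purple blocks: 2.
|9 − 2| = 9 − 2 = 7.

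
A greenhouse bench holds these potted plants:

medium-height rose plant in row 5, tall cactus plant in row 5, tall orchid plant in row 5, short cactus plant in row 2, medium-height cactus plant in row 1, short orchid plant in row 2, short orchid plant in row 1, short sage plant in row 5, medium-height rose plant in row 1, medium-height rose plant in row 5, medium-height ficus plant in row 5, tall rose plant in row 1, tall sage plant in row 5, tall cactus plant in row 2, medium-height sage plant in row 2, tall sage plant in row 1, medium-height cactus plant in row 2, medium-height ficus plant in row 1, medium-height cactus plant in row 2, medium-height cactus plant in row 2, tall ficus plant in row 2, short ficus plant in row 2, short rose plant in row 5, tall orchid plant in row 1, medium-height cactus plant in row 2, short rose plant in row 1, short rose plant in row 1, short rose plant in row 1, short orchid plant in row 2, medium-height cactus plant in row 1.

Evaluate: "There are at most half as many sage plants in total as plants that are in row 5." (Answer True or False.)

|sage plants| = 4.
|plants in row 5| = 8.
The claim requires 2 × 4 = 8 ≤ 8, which holds.

True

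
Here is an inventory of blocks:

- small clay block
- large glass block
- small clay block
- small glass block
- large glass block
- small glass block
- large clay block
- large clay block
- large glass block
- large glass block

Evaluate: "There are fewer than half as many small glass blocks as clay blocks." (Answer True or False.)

|small glass blocks| = 2.
|clay blocks| = 4.
The claim requires 2 × 2 = 4 < 4, which does not hold.

False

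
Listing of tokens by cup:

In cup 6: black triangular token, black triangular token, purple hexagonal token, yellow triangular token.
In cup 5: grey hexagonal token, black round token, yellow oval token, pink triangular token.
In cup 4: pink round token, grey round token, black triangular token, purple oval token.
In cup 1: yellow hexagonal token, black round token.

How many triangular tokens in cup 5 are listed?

1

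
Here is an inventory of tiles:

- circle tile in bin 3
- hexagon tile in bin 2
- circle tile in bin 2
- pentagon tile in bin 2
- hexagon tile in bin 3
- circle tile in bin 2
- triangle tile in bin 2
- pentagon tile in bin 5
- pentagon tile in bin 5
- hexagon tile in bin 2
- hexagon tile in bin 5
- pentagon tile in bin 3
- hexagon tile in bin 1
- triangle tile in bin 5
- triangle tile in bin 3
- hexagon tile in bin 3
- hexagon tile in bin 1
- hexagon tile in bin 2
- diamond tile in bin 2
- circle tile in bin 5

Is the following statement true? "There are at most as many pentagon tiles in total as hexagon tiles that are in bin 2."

There are 4 pentagon tiles.
There are 3 hexagon tiles in bin 2.
The claim requires 4 ≤ 3, which does not hold.

False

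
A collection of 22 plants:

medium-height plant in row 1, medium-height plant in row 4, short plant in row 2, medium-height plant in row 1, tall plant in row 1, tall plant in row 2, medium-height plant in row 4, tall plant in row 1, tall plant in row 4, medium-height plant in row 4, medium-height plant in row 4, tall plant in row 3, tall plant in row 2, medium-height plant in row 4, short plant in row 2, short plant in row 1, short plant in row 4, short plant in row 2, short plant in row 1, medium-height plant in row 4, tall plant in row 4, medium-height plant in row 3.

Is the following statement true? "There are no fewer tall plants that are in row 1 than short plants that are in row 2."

False

|tall plants in row 1| = 2.
|short plants in row 2| = 3.
The claim requires 2 ≥ 3, which does not hold.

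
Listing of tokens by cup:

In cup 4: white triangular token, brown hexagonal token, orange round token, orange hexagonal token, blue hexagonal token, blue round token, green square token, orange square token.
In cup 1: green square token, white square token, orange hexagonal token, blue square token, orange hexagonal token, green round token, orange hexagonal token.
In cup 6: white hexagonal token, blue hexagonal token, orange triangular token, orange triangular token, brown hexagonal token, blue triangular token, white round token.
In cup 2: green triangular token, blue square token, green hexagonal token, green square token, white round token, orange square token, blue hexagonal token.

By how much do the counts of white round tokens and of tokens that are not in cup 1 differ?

20

white round tokens: 2. tokens that are not in cup 1: 22.
|2 − 22| = 22 − 2 = 20.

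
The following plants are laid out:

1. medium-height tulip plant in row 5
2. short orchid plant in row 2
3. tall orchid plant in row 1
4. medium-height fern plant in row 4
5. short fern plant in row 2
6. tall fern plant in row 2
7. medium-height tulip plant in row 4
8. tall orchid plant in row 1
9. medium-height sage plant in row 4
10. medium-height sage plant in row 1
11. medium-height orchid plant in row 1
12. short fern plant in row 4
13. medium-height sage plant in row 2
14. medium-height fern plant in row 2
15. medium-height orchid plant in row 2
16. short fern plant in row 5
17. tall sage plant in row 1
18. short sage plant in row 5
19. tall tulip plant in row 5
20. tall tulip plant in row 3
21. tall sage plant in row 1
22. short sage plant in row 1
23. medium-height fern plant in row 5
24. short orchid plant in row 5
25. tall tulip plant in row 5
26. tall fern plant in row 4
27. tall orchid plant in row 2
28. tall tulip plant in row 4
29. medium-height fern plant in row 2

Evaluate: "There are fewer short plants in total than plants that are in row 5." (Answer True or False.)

There are 7 short plants.
There are 7 plants in row 5.
The claim requires 7 < 7, which does not hold.

False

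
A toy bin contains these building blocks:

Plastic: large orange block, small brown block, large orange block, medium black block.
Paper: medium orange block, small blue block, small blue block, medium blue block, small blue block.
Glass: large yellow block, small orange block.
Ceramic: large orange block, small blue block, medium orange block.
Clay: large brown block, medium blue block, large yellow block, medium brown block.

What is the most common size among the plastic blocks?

Counts by size (restricted to plastic blocks): large 2, small 1, medium 1.
The maximum is 2, held uniquely by large.

large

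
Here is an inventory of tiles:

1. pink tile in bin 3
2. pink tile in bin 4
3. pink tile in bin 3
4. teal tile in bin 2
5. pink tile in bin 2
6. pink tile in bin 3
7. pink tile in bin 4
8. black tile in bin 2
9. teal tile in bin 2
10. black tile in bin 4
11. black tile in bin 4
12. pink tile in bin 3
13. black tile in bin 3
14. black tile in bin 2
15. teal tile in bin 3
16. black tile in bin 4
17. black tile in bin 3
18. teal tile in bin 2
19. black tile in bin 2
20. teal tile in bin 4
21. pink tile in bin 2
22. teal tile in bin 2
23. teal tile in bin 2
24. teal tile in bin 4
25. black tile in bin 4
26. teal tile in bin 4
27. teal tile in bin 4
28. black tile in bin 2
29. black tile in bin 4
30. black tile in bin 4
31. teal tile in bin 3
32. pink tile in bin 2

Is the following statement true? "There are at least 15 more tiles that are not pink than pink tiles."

False

tiles that are not pink: 23.
pink tiles: 9.
The claim requires 23 − 9 = 14 ≥ 15, which does not hold.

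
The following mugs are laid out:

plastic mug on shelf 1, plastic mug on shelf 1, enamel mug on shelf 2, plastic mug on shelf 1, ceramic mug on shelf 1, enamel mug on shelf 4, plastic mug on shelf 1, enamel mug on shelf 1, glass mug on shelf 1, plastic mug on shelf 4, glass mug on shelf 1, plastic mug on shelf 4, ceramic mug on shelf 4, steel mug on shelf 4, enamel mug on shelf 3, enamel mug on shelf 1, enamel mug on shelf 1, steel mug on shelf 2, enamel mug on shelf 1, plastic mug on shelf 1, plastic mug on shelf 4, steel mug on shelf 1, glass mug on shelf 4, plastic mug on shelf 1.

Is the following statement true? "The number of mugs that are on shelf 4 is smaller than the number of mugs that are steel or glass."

There are 7 mugs on shelf 4.
There are 6 mugs that are steel or glass.
The claim requires 7 < 6, which does not hold.

False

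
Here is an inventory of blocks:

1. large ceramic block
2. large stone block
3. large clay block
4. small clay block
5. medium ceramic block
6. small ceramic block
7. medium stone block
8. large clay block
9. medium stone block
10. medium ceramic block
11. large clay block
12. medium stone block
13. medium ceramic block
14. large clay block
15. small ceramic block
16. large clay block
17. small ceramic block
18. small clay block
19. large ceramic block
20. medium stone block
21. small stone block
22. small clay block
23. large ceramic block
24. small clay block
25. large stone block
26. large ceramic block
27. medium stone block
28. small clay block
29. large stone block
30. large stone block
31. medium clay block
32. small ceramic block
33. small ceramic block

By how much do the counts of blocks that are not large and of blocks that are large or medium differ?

blocks that are not large: 20. blocks that are large or medium: 22.
|20 − 22| = 22 − 20 = 2.

2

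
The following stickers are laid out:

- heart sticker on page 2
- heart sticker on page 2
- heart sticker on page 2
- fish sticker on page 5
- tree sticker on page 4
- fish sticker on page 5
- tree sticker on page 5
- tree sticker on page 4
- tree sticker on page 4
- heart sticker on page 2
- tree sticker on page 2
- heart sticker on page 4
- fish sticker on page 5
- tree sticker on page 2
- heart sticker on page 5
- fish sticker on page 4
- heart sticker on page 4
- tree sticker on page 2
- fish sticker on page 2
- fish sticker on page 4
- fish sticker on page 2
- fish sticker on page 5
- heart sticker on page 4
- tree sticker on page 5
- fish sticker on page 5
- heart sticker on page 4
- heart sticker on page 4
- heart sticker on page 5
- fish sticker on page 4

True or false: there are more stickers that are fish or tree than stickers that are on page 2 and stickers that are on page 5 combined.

|stickers that are fish or tree| = 18.
stickers on page 2: 9; stickers on page 5: 9; combined: 9 + 9 = 18.
The claim requires 18 > 18, which does not hold.

False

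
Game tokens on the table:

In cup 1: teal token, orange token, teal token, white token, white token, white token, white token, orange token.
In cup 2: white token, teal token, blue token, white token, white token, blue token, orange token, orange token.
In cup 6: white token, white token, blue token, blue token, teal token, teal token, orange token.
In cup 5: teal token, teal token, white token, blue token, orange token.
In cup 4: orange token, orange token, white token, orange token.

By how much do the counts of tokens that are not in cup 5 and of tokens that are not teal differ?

2

tokens that are not in cup 5: 27. tokens that are not teal: 25.
|27 − 25| = 27 − 25 = 2.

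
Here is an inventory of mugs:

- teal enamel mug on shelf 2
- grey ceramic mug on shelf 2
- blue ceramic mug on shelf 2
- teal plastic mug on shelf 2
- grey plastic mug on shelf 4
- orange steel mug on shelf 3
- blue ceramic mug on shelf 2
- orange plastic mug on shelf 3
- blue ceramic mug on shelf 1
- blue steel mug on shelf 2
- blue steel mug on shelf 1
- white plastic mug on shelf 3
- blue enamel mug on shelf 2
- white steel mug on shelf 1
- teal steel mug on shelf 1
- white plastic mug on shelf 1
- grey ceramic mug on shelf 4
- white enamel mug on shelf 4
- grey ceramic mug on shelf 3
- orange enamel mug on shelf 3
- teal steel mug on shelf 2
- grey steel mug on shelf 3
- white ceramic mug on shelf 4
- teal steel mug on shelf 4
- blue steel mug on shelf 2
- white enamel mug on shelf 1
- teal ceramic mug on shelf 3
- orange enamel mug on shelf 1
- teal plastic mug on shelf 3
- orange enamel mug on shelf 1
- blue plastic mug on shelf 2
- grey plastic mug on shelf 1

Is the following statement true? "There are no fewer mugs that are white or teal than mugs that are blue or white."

mugs that are white or teal: 13.
mugs that are blue or white: 14.
The claim requires 13 ≥ 14, which does not hold.

False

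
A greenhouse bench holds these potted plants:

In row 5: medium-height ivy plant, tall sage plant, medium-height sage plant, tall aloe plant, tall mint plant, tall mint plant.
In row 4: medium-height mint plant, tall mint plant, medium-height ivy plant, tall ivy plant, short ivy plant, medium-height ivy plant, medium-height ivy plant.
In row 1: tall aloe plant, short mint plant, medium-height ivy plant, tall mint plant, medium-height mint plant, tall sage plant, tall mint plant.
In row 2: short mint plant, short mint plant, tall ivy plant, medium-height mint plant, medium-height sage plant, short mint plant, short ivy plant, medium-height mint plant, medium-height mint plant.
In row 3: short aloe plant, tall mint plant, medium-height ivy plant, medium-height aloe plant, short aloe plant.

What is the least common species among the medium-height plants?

Counts by species (restricted to medium-height plants): ivy 6, mint 5, sage 2, aloe 1.
The minimum is 1, held uniquely by aloe.

aloe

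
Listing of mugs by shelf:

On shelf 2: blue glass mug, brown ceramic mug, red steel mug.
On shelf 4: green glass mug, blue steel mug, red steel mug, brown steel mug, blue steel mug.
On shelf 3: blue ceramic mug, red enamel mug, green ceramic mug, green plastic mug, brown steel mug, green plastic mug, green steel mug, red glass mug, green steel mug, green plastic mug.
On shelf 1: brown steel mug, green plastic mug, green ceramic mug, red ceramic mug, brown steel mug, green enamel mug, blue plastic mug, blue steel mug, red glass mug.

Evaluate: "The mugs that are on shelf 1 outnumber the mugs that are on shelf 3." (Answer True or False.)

There are 9 mugs on shelf 1.
There are 10 mugs on shelf 3.
The claim requires 9 > 10, which does not hold.

False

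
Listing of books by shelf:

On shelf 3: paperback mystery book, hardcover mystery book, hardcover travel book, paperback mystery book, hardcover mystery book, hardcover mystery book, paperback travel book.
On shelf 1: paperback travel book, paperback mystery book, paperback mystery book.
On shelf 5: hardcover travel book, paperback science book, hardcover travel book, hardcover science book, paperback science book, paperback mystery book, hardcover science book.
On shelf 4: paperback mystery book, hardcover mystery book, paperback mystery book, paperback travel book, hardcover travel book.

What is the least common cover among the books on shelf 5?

paperback

Counts by cover (restricted to books on shelf 5): hardcover 4, paperback 3.
The minimum is 3, held uniquely by paperback.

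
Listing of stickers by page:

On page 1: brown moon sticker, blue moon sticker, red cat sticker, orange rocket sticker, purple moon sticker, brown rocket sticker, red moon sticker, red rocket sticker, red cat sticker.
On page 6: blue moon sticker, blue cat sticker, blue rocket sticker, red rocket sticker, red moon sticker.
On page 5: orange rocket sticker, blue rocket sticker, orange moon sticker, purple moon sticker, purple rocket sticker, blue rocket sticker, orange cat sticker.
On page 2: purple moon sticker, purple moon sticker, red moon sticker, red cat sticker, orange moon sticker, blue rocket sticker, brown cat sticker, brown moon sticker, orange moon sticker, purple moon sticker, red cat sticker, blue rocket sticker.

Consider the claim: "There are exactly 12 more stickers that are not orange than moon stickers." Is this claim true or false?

There are 27 stickers that are not orange.
There are 15 moon stickers.
The claim requires 27 − 15 (= 12) to equal 12, which holds.

True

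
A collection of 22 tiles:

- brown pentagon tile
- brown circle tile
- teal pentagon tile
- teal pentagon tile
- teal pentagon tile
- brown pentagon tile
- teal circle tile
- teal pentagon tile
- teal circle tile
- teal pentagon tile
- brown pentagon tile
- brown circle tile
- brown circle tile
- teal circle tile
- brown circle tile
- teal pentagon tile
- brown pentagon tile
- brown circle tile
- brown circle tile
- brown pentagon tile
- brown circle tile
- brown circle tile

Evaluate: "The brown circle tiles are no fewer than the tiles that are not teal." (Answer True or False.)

There are 8 brown circle tiles.
There are 13 tiles that are not teal.
The claim requires 8 ≥ 13, which does not hold.

False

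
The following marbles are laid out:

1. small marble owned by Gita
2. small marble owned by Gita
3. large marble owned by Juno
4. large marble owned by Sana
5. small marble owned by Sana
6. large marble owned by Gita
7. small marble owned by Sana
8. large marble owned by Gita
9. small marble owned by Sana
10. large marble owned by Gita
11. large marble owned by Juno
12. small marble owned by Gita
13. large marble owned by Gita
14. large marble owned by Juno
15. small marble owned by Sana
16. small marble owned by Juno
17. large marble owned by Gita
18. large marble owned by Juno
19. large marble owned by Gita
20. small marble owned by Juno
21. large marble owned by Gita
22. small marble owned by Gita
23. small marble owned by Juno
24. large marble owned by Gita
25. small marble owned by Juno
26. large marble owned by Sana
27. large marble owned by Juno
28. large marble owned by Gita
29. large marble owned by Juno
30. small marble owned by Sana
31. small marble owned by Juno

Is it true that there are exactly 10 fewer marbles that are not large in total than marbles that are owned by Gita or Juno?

There are 14 marbles that are not large.
Count of marbles owned by Gita or Juno: 24.
The claim requires 24 − 14 (= 10) to equal 10, which holds.

True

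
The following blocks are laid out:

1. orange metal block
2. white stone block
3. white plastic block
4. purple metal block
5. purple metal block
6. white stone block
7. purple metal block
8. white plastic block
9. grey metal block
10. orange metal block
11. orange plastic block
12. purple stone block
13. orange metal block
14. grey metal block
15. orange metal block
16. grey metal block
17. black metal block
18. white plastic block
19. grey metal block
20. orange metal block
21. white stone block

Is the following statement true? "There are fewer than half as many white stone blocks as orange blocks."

There are 3 white stone blocks.
There are 6 orange blocks.
The claim requires 2 × 3 = 6 < 6, which does not hold.

False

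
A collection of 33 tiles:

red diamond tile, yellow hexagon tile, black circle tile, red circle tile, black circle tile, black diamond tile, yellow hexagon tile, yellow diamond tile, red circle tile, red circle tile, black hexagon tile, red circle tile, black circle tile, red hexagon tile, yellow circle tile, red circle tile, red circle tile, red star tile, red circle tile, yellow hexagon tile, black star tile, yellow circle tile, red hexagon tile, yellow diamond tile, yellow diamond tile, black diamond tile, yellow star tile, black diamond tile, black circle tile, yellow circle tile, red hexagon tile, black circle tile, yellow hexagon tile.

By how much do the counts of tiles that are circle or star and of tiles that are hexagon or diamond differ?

tiles that are circle or star: 18. tiles that are hexagon or diamond: 15.
|18 − 15| = 18 − 15 = 3.

3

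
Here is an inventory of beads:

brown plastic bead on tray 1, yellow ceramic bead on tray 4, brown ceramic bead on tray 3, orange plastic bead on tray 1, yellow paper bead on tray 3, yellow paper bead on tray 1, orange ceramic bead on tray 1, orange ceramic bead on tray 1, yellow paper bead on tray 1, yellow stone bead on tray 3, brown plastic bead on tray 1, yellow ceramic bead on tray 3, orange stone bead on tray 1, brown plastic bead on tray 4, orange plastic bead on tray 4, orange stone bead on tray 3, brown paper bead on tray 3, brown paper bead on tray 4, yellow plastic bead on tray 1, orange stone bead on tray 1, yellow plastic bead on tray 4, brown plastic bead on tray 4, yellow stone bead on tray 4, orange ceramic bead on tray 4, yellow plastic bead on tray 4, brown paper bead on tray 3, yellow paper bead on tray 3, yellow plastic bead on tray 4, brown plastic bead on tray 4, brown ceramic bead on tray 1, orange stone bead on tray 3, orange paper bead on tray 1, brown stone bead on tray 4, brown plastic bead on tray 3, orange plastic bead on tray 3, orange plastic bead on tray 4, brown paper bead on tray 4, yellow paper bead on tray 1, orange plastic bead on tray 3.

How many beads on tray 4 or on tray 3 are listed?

on tray 3: 12; on tray 4: 14; together 12 + 14 = 26.

26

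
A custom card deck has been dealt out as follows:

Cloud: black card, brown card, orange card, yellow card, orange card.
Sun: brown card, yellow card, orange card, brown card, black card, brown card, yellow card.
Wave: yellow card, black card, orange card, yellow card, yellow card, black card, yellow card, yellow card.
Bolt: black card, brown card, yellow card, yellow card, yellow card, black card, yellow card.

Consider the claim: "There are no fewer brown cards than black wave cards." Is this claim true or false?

True

There are 5 brown cards.
There are 2 black wave cards.
The claim requires 5 ≥ 2, which holds.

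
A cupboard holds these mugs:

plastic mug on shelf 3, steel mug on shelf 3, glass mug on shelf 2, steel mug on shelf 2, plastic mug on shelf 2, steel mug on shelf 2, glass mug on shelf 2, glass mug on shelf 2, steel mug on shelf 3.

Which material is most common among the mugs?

steel

Counts by material: steel 4, glass 3, plastic 2.
The maximum is 4, held uniquely by steel.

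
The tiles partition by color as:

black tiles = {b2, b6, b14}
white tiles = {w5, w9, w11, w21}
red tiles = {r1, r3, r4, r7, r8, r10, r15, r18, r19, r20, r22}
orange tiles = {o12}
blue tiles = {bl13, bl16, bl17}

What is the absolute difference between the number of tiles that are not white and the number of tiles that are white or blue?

tiles that are not white: 18. tiles that are white or blue: 7.
|18 − 7| = 18 − 7 = 11.

11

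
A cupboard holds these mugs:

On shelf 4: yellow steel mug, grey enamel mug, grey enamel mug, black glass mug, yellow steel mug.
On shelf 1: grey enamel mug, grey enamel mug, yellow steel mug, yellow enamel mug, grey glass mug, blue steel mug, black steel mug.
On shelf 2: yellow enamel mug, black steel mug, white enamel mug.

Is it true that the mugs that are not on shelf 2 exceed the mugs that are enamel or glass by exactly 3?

mugs that are not on shelf 2: 12.
mugs that are enamel or glass: 9.
The claim requires 12 − 9 (= 3) to equal 3, which holds.

True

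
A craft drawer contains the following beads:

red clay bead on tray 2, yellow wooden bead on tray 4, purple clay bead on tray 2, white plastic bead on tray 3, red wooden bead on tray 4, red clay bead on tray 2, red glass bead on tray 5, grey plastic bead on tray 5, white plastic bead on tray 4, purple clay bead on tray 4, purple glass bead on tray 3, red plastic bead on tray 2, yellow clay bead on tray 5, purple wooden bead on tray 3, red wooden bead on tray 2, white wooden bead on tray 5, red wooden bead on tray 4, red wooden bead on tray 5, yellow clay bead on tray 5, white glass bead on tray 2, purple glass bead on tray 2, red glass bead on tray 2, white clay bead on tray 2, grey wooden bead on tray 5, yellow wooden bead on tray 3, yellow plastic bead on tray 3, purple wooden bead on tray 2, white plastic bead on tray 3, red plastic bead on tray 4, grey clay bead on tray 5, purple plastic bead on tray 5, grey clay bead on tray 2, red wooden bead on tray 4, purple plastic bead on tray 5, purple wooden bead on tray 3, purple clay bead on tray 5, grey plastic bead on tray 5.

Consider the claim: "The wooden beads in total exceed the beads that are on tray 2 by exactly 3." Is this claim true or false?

False

wooden beads: 12.
beads on tray 2: 11.
The claim requires 12 − 11 (= 1) to equal 3, which does not hold.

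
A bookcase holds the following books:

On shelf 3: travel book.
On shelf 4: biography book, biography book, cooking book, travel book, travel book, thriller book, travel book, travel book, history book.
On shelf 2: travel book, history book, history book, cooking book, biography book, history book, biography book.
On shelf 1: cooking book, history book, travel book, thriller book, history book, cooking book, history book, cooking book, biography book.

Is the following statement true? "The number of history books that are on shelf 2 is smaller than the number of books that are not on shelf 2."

There are 3 history books on shelf 2.
There are 19 books that are not on shelf 2.
The claim requires 3 < 19, which holds.

True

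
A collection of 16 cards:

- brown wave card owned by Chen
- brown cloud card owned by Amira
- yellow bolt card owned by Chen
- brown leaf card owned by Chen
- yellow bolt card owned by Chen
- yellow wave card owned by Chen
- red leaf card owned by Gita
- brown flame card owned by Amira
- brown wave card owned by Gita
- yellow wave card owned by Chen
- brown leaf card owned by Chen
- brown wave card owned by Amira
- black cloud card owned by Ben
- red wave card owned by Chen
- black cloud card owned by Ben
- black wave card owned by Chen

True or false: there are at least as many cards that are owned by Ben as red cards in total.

cards owned by Ben: 2.
red cards: 2.
The claim requires 2 ≥ 2, which holds.

True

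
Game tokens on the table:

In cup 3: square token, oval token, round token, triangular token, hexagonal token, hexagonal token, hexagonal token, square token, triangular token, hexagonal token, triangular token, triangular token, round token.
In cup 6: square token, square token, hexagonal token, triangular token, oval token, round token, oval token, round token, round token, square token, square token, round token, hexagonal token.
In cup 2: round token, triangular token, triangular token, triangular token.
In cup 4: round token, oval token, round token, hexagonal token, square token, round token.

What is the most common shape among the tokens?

round

Counts by shape: round 10, triangular 8, hexagonal 7, square 7, oval 4.
The maximum is 10, held uniquely by round.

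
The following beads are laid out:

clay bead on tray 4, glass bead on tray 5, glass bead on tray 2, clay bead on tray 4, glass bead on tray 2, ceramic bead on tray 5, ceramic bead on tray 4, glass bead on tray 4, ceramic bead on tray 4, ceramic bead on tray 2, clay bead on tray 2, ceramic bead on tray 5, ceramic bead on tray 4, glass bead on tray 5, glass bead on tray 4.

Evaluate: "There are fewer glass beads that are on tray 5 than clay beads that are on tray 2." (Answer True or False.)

|glass beads on tray 5| = 2.
|clay beads on tray 2| = 1.
The claim requires 2 < 1, which does not hold.

False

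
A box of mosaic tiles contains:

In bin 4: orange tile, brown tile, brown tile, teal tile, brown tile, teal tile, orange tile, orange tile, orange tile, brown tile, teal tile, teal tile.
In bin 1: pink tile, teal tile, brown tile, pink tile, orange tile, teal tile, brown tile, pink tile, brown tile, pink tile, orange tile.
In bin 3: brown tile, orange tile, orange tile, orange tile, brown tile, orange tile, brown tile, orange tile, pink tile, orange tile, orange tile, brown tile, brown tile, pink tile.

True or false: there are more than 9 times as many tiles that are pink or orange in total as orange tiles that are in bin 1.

True

tiles that are pink or orange: 19.
orange tiles in bin 1: 2.
The claim requires 19 > 9 × 2 = 18, which holds.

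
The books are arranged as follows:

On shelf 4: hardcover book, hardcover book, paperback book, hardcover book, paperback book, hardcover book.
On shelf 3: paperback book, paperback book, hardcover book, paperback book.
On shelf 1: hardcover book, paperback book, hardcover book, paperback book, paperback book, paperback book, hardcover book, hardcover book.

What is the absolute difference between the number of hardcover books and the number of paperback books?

0

hardcover books: 9. paperback books: 9.
|9 − 9| = 9 − 9 = 0.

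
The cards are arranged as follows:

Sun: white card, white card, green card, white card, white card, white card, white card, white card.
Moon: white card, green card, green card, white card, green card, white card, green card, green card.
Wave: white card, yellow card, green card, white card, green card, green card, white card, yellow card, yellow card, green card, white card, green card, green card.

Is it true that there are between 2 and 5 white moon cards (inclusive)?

True

|white moon cards| = 3.
The claim requires 2 ≤ 3 ≤ 5, which holds.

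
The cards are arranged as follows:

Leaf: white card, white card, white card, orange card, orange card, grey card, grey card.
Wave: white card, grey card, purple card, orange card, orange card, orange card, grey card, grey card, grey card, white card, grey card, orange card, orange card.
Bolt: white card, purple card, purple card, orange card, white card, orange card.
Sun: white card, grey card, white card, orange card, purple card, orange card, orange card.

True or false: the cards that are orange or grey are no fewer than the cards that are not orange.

cards that are orange or grey: 20.
cards that are not orange: 21.
The claim requires 20 ≥ 21, which does not hold.

False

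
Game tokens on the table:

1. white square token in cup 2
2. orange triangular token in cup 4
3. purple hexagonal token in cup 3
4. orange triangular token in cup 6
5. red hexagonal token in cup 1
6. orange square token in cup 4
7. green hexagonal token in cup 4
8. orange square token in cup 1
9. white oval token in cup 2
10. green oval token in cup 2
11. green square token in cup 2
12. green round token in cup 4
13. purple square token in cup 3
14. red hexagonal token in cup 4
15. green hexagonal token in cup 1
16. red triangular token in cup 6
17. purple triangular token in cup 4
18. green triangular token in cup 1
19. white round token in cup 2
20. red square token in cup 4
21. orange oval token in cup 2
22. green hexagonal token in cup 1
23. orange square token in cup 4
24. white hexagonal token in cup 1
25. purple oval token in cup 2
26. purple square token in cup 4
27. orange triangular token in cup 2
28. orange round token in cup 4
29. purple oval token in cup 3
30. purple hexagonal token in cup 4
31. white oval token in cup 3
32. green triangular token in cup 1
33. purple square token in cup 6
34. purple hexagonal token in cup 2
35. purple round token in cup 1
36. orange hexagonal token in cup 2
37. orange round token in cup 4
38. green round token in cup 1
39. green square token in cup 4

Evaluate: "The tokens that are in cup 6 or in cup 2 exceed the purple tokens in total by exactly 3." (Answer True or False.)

|tokens in cup 6 or in cup 2| = 13.
|purple tokens| = 10.
The claim requires 13 − 10 (= 3) to equal 3, which holds.

True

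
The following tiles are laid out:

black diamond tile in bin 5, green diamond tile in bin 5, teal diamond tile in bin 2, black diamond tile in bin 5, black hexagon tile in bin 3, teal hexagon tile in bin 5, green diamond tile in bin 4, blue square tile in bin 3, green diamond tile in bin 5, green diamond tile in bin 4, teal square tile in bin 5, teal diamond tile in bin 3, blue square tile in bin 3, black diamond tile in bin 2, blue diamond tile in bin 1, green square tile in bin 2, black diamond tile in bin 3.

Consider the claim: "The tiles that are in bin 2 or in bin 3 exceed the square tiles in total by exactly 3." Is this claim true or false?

There are 8 tiles in bin 2 or in bin 3.
There are 4 square tiles.
The claim requires 8 − 4 (= 4) to equal 3, which does not hold.

False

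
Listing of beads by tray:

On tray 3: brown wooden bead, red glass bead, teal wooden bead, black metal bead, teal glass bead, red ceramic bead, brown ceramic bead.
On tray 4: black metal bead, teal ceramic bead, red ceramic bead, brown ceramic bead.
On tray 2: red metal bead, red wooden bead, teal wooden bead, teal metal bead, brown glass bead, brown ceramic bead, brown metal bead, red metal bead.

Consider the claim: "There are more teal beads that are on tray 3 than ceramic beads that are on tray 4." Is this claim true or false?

False

There are 2 teal beads on tray 3.
There are 3 ceramic beads on tray 4.
The claim requires 2 > 3, which does not hold.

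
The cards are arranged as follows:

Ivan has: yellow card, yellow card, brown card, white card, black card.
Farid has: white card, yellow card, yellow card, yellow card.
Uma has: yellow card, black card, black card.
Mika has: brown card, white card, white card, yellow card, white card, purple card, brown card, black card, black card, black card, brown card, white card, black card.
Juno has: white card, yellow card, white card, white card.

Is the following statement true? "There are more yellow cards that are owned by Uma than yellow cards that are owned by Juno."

|yellow cards owned by Uma| = 1.
|yellow cards owned by Juno| = 1.
The claim requires 1 > 1, which does not hold.

False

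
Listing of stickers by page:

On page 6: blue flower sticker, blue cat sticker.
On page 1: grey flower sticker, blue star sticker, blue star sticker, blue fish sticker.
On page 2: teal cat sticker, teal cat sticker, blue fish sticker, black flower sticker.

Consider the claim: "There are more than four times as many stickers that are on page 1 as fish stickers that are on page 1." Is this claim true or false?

|stickers on page 1| = 4.
|fish stickers on page 1| = 1.
The claim requires 4 > 4 × 1 = 4, which does not hold.

False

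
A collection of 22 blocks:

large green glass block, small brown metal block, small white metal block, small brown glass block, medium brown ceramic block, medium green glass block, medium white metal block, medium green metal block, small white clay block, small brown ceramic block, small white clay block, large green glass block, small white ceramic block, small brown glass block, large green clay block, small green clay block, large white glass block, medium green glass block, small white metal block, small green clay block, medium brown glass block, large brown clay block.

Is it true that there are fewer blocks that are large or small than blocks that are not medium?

|blocks that are large or small| = 16.
|blocks that are not medium| = 16.
The claim requires 16 < 16, which does not hold.

False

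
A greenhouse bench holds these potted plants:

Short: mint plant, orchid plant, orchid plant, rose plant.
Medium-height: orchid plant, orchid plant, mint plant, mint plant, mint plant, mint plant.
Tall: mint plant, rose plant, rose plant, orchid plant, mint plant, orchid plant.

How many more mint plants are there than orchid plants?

mint plants: 7.
orchid plants: 6.
7 − 6 = 1.

1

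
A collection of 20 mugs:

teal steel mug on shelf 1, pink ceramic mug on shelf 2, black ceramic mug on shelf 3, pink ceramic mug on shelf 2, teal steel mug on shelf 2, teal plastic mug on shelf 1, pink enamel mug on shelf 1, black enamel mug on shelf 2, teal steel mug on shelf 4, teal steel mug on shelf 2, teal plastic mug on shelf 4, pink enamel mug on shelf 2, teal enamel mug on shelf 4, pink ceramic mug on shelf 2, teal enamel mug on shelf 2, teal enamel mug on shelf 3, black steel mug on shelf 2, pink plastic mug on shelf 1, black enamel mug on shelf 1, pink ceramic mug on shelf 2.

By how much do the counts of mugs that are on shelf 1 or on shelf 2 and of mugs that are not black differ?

1

mugs on shelf 1 or on shelf 2: 15. mugs that are not black: 16.
|15 − 16| = 16 − 15 = 1.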